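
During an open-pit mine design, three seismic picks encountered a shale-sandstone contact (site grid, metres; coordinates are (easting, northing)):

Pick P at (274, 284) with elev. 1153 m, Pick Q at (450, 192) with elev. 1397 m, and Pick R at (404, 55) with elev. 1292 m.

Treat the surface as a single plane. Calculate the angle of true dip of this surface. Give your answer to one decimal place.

Two edge vectors: Pick P→Pick Q = (176, -92, 244), Pick P→Pick R = (130, -229, 139).
Normal n = (Pick P→Pick Q) × (Pick P→Pick R) = (43088, 7256, -28344).
So ∂z/∂E = −n_x/n_z = 1.52018 and ∂z/∂N = −n_y/n_z = 0.25600.
Gradient magnitude |∇z| = √(a² + b²) = √(2.31095 + 0.06553) = 1.54158.
True dip = arctan(1.54158) = 57.0°, dipping toward W (azimuth ≈ 260°).

57.0°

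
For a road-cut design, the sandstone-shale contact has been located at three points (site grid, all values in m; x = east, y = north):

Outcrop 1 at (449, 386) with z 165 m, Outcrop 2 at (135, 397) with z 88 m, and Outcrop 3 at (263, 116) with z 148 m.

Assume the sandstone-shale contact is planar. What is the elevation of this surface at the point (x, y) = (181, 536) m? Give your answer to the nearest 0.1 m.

84.7 m

Two edge vectors: Outcrop 1→Outcrop 2 = (-314, 11, -77), Outcrop 1→Outcrop 3 = (-186, -270, -17).
Normal n = (Outcrop 1→Outcrop 2) × (Outcrop 1→Outcrop 3) = (-20977, 8984, 86826).
So ∂z/∂x = −n_x/n_z = 0.24160 and ∂z/∂y = −n_y/n_z = −0.10347.
Intercept c from Outcrop 1: 165 − 108.48 + 39.94 = 96.46.
At (181, 536): z = 43.7 − 55.5 + 96.46 = 84.7 m.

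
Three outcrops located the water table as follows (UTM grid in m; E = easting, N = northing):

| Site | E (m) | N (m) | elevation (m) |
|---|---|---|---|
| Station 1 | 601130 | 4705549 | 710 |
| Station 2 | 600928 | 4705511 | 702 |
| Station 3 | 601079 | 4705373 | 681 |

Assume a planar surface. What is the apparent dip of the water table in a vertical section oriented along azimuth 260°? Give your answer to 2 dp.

2.13°

Let the plane be z = a·E + b·N + c.
Station 2−Station 1: −202a − 38b = −8;  Station 3−Station 1: −51a − 176b = −29.
Solving gives a = 0.00910, b = 0.16213.
Unit vector along 260° is (sin 260°, cos 260°) = (-0.9848, -0.1736).
Slope in that direction = a·(-0.9848) + b·(-0.1736) = −0.03712.
Apparent dip = arctan|0.03712| = 2.13° (true dip is 9.2°, so apparent ≤ true as expected).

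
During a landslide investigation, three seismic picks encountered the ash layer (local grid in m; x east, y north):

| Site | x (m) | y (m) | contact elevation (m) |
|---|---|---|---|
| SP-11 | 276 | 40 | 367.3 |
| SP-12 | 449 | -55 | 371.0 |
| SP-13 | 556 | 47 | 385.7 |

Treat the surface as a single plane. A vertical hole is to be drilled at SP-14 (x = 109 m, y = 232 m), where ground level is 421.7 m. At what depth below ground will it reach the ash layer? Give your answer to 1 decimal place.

Two edge vectors: SP-11→SP-12 = (173, -95, 3.7), SP-11→SP-13 = (280, 7, 18.4).
Normal n = (SP-11→SP-12) × (SP-11→SP-13) = (-1773.9, -2147.2, 27811).
So ∂z/∂x = −n_x/n_z = 0.06378 and ∂z/∂y = −n_y/n_z = 0.07721.
Intercept c from SP-11: 367.3 − 17.60 − 3.09 = 346.61.
At (109, 232): z_contact = 6.95 + 17.91 + 346.61 = 371.47 m.
Depth below ground = 421.7 − 371.47 = 50.2 m.

50.2 m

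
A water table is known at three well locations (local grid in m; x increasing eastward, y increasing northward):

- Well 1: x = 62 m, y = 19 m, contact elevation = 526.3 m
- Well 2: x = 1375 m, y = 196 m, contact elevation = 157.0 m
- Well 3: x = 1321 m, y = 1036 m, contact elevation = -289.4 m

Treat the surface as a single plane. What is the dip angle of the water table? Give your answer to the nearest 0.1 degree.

30.2°

Let the plane be z = a·x + b·y + c.
Well 2−Well 1: 1313a + 177b = −369.3;  Well 3−Well 1: 1259a + 1017b = −815.7.
Solving gives a = −0.20782, b = −0.54479.
Gradient magnitude |∇z| = √(a² + b²) = √(0.04319 + 0.29679) = 0.58308.
True dip = arctan(0.58308) = 30.2°, dipping toward NNE (azimuth ≈ 021°).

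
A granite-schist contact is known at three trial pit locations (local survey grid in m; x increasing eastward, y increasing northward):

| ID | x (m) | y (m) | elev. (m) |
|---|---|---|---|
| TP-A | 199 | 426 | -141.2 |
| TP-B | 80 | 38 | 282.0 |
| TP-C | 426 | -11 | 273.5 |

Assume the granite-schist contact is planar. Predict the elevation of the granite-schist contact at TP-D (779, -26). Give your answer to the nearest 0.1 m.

228.5 m

Let the plane be z = a·x + b·y + c.
TP-B−TP-A: −119a − 388b = 423.2;  TP-C−TP-A: 227a − 437b = 414.7.
Solving gives a = −0.17158, b = −1.03810.
Then c = -141.2 − a·199 − b·426 = 335.17.
At (779, -26): z = −133.7 + 27.0 + 335.17 = 228.5 m.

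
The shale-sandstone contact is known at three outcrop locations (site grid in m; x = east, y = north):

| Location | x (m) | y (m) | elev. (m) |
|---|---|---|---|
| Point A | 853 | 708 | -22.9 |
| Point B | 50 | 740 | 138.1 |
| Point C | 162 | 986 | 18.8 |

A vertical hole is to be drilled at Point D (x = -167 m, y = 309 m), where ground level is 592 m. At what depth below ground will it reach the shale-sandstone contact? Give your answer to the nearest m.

240 m

Two edge vectors: Point A→Point B = (-803, 32, 161), Point A→Point C = (-691, 278, 41.7).
Normal n = (Point A→Point B) × (Point A→Point C) = (-43423.6, -77765.9, -201122).
So ∂z/∂x = −n_x/n_z = −0.21591 and ∂z/∂y = −n_y/n_z = −0.38666.
Intercept c from Point A: -22.9 + 184.17 + 273.76 = 435.02.
At (-167, 309): z_contact = 36.1 − 119.5 + 435.02 = 351.6 m.
Depth below ground = 592 − 351.6 = 240 m.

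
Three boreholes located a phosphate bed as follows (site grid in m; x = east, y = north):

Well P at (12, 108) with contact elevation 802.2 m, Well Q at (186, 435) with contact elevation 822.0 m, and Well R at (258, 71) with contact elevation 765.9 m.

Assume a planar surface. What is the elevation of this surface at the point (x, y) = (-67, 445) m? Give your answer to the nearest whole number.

856 m

Let the plane be z = a·x + b·y + c.
Well Q−Well P: 174a + 327b = 19.8;  Well R−Well P: 246a − 37b = −36.3.
Solving gives a = −0.12819, b = 0.12876.
Then c = 802.2 − a·12 − b·108 = 789.83.
At (-67, 445): z = 8.6 + 57.3 + 789.83 = 855.7 m.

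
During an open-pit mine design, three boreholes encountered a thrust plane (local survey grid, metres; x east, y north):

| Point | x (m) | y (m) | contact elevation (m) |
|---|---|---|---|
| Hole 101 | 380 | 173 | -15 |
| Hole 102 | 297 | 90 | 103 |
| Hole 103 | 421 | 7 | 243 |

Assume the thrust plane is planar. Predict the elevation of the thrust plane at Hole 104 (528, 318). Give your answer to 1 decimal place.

Let the plane be z = a·x + b·y + c.
Hole 102−Hole 101: −83a − 83b = 118;  Hole 103−Hole 101: 41a − 166b = 258.
Solving gives a = 0.10628, b = −1.52797.
Then c = -15 − a·380 − b·173 = 208.95.
At (528, 318): z = 56.1 − 485.9 + 208.95 = -220.8 m.

-220.8 m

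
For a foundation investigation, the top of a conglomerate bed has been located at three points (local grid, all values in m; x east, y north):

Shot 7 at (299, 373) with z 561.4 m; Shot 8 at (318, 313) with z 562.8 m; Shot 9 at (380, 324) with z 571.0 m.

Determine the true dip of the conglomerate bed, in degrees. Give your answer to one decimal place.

7.4°

Two edge vectors: Shot 7→Shot 8 = (19, -60, 1.4), Shot 7→Shot 9 = (81, -49, 9.6).
Normal n = (Shot 7→Shot 8) × (Shot 7→Shot 9) = (-507.4, -69, 3929).
So ∂z/∂x = −n_x/n_z = 0.12914 and ∂z/∂y = −n_y/n_z = 0.01756.
Gradient magnitude |∇z| = √(a² + b²) = √(0.01668 + 0.00031) = 0.13033.
True dip = arctan(0.13033) = 7.4°, dipping toward W (azimuth ≈ 262°).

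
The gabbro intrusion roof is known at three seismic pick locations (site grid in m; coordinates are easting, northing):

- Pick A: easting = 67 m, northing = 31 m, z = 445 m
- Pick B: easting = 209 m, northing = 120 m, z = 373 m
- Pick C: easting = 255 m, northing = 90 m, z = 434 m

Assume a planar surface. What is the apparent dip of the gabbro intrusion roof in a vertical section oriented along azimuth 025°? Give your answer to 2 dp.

48.58°

Let the plane be z = a·easting + b·northing + c.
Pick B−Pick A: 142a + 89b = −72;  Pick C−Pick A: 188a + 59b = −11.
Solving gives a = 0.39131, b = −1.43333.
Unit vector along 025° is (sin 25°, cos 25°) = (0.4226, 0.9063).
Slope in that direction = a·(0.4226) + b·(0.9063) = −1.13366.
Apparent dip = arctan|1.13366| = 48.58° (true dip is 56.1°, so apparent ≤ true as expected).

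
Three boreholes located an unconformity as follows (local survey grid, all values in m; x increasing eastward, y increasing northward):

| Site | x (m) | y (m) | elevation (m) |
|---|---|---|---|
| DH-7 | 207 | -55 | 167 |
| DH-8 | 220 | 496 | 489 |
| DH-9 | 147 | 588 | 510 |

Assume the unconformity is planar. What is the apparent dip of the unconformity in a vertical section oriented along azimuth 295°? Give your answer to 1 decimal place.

8.7°

Let the plane be z = a·x + b·y + c.
DH-8−DH-7: 13a + 551b = 322;  DH-9−DH-7: −60a + 643b = 343.
Solving gives a = 0.43586, b = 0.57411.
Unit vector along 295° is (sin 295°, cos 295°) = (-0.9063, 0.4226).
Slope in that direction = a·(-0.9063) + b·(0.4226) = −0.15240.
Apparent dip = arctan|0.15240| = 8.7° (true dip is 35.8°, so apparent ≤ true as expected).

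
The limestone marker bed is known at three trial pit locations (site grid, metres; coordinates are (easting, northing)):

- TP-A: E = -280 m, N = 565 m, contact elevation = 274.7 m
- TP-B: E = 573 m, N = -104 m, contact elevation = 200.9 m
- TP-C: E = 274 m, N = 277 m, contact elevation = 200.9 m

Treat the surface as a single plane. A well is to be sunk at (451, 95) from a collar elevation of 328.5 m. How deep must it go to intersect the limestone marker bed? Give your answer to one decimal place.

Two edge vectors: TP-A→TP-B = (853, -669, -73.8), TP-A→TP-C = (554, -288, -73.8).
Normal n = (TP-A→TP-B) × (TP-A→TP-C) = (28117.8, 22066.2, 124962).
So ∂z/∂E = −n_x/n_z = −0.22501 and ∂z/∂N = −n_y/n_z = −0.17658.
Intercept c from TP-A: 274.7 − 63.00 + 99.77 = 311.47.
At (451, 95): z_contact = −101.48 − 16.78 + 311.47 = 193.21 m.
Depth below ground = 328.5 − 193.21 = 135.3 m.

135.3 m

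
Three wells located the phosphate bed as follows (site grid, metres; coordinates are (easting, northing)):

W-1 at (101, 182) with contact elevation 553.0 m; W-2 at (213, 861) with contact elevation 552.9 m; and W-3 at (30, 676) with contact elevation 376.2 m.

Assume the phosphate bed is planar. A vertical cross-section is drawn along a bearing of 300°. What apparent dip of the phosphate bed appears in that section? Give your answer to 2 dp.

Let the plane be z = a·E + b·N + c.
W-2−W-1: 112a + 679b = −0.1;  W-3−W-1: −71a + 494b = −176.8.
Solving gives a = 1.15898, b = −0.19132.
Unit vector along 300° is (sin 300°, cos 300°) = (-0.8660, 0.5000).
Slope in that direction = a·(-0.8660) + b·(0.5000) = −1.09937.
Apparent dip = arctan|1.09937| = 47.71° (true dip is 49.6°, so apparent ≤ true as expected).

47.71°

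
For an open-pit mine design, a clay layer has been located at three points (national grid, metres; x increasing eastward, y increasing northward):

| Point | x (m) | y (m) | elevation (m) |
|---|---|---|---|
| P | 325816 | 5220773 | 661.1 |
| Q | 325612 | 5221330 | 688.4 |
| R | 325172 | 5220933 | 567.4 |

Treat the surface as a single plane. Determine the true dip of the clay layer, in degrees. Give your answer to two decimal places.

11.68°

Two edge vectors: P→Q = (-204, 557, 27.3), P→R = (-644, 160, -93.7).
Normal n = (P→Q) × (P→R) = (-56558.9, -36696, 326068).
So ∂z/∂x = −n_x/n_z = 0.17346 and ∂z/∂y = −n_y/n_z = 0.11254.
Gradient magnitude |∇z| = √(a² + b²) = √(0.03009 + 0.01267) = 0.20677.
True dip = arctan(0.20677) = 11.68°, dipping toward WSW (azimuth ≈ 237°).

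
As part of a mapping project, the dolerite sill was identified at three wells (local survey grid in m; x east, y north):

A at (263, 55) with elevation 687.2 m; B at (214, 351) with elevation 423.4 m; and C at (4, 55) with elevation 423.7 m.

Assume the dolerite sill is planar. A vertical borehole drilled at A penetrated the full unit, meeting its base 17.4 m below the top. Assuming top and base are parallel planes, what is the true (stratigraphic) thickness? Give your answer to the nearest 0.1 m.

10.9 m

Two edge vectors: A→B = (-49, 296, -263.8), A→C = (-259, 0, -263.5).
Normal n = (A→B) × (A→C) = (-77996, 55412.7, 76664).
So ∂z/∂x = −n_x/n_z = 1.01737 and ∂z/∂y = −n_y/n_z = −0.72280.
|∇z| = √(a²+b²) = 1.24799, so dip δ = arctan(1.24799) = 51.30°.
True thickness = vertical thickness × cos δ = 17.4 × cos 51.30° = 10.9 m.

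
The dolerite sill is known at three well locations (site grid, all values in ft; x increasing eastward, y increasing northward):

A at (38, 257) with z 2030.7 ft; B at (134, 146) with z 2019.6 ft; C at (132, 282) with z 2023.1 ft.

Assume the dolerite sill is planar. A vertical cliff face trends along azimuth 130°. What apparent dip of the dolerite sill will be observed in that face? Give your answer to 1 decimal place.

Let the plane be z = a·x + b·y + c.
B−A: 96a − 111b = −11.1;  C−A: 94a + 25b = −7.6.
Solving gives a = −0.08735, b = 0.02445.
Unit vector along 130° is (sin 130°, cos 130°) = (0.7660, -0.6428).
Slope in that direction = a·(0.7660) + b·(-0.6428) = −0.08263.
Apparent dip = arctan|0.08263| = 4.7° (true dip is 5.2°, so apparent ≤ true as expected).

4.7°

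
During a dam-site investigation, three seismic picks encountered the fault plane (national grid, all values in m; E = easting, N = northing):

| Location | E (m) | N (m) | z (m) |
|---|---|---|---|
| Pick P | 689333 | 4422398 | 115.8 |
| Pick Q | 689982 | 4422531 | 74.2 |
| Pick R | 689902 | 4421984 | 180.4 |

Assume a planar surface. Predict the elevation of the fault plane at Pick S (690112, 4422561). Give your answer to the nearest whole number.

65 m

Two edge vectors: Pick P→Pick Q = (649, 133, -41.6), Pick P→Pick R = (569, -414, 64.6).
Normal n = (Pick P→Pick Q) × (Pick P→Pick R) = (-8630.6, -65595.8, -344363).
So ∂z/∂E = −n_x/n_z = −0.02506251 and ∂z/∂N = −n_y/n_z = −0.19048446.
Intercept c from Pick P: 115.8 + 17276.41 + 842398.09 = 859790.31.
At (690112, 4422561): z = −17295.9 − 842429.1 + 859790.31 = 65.2 m.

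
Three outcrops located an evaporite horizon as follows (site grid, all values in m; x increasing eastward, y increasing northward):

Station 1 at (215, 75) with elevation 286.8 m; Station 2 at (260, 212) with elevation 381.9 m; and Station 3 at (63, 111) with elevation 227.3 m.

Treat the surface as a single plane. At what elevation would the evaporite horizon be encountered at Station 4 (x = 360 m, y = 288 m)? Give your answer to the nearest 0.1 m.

473.4 m

Let the plane be z = a·x + b·y + c.
Station 2−Station 1: 45a + 137b = 95.1;  Station 3−Station 1: −152a + 36b = −59.5.
Solving gives a = 0.51573, b = 0.52476.
Then c = 286.8 − a·215 − b·75 = 136.56.
At (360, 288): z = 185.7 + 151.1 + 136.56 = 473.4 m.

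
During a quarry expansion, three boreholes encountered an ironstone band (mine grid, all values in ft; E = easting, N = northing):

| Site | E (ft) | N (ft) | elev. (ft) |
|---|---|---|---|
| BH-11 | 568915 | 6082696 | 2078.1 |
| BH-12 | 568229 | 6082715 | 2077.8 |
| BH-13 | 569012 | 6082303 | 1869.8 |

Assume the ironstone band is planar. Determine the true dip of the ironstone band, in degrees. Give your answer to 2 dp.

Two edge vectors: BH-11→BH-12 = (-686, 19, -0.3), BH-11→BH-13 = (97, -393, -208.3).
Normal n = (BH-11→BH-12) × (BH-11→BH-13) = (-4075.6, -142922.9, 267755).
So ∂z/∂E = −n_x/n_z = 0.01522 and ∂z/∂N = −n_y/n_z = 0.53378.
Gradient magnitude |∇z| = √(a² + b²) = √(0.00023 + 0.28492) = 0.53400.
True dip = arctan(0.53400) = 28.10°, dipping toward S (azimuth ≈ 182°).

28.10°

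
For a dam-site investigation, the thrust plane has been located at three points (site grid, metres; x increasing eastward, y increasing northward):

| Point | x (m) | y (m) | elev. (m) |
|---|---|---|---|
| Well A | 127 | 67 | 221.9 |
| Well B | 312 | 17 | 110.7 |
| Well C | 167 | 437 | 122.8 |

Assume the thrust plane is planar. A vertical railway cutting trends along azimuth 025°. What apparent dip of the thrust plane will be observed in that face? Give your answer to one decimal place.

Let the plane be z = a·x + b·y + c.
Well B−Well A: 185a − 50b = −111.2;  Well C−Well A: 40a + 370b = −99.1.
Solving gives a = −0.65435, b = −0.19710.
Unit vector along 025° is (sin 25°, cos 25°) = (0.4226, 0.9063).
Slope in that direction = a·(0.4226) + b·(0.9063) = −0.45517.
Apparent dip = arctan|0.45517| = 24.5° (true dip is 34.3°, so apparent ≤ true as expected).

24.5°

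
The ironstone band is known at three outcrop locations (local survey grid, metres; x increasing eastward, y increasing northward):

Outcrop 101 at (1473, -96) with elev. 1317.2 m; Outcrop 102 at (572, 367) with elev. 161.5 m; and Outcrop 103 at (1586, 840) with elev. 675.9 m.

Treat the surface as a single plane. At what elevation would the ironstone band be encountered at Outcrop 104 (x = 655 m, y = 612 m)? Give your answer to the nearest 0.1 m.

Two edge vectors: Outcrop 101→Outcrop 102 = (-901, 463, -1155.7), Outcrop 101→Outcrop 103 = (113, 936, -641.3).
Normal n = (Outcrop 101→Outcrop 102) × (Outcrop 101→Outcrop 103) = (784813.3, -708405.4, -895655).
So ∂z/∂x = −n_x/n_z = 0.876245 and ∂z/∂y = −n_y/n_z = −0.790936.
Intercept c from Outcrop 101: 1317.2 − 1290.71 − 75.93 = −49.44.
At (655, 612): z = 573.9 − 484.1 − 49.44 = 40.4 m.

40.4 m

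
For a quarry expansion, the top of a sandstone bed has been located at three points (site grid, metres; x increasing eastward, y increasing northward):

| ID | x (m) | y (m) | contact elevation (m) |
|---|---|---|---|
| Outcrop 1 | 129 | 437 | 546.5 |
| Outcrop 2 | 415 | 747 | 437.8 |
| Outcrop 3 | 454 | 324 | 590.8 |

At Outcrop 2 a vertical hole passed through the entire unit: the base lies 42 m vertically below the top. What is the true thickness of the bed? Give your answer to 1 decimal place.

39.5 m

Two edge vectors: Outcrop 1→Outcrop 2 = (286, 310, -108.7), Outcrop 1→Outcrop 3 = (325, -113, 44.3).
Normal n = (Outcrop 1→Outcrop 2) × (Outcrop 1→Outcrop 3) = (1449.9, -47997.3, -133068).
So ∂z/∂x = −n_x/n_z = 0.01090 and ∂z/∂y = −n_y/n_z = −0.36070.
|∇z| = √(a²+b²) = 0.36086, so dip δ = arctan(0.36086) = 19.84°.
True thickness = vertical thickness × cos δ = 42 × cos 19.84° = 39.5 m.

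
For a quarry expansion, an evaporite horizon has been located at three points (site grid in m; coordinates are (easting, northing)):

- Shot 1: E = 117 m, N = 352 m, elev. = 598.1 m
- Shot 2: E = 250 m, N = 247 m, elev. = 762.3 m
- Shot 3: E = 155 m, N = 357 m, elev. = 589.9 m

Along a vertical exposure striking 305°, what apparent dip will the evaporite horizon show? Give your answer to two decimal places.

41.87°

Let the plane be z = a·E + b·N + c.
Shot 2−Shot 1: 133a − 105b = 164.2;  Shot 3−Shot 1: 38a + 5b = −8.2.
Solving gives a = −0.00859, b = −1.57469.
Unit vector along 305° is (sin 305°, cos 305°) = (-0.8192, 0.5736).
Slope in that direction = a·(-0.8192) + b·(0.5736) = −0.89617.
Apparent dip = arctan|0.89617| = 41.87° (true dip is 57.6°, so apparent ≤ true as expected).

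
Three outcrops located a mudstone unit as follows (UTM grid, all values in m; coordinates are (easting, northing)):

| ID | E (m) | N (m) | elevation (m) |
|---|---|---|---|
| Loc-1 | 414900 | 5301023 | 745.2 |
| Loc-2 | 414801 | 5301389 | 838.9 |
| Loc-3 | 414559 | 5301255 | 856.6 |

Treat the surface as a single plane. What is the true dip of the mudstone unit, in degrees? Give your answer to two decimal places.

15.52°

Let the plane be z = a·E + b·N + c.
Loc-2−Loc-1: −99a + 366b = 93.7;  Loc-3−Loc-1: −341a + 232b = 111.4.
Solving gives a = −0.18690, b = 0.20545.
Gradient magnitude |∇z| = √(a² + b²) = √(0.03493 + 0.04221) = 0.27775.
True dip = arctan(0.27775) = 15.52°, dipping toward SE (azimuth ≈ 138°).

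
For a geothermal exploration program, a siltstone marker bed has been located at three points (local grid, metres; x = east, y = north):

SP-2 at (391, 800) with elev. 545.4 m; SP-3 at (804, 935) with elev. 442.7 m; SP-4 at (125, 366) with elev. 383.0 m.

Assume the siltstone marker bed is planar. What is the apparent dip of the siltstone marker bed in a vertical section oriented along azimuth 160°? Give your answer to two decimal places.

Two edge vectors: SP-2→SP-3 = (413, 135, -102.7), SP-2→SP-4 = (-266, -434, -162.4).
Normal n = (SP-2→SP-3) × (SP-2→SP-4) = (-66495.8, 94389.4, -143332).
So ∂z/∂x = −n_x/n_z = −0.46393 and ∂z/∂y = −n_y/n_z = 0.65854.
Unit vector along 160° is (sin 160°, cos 160°) = (0.3420, -0.9397).
Slope in that direction = a·(0.3420) + b·(-0.9397) = −0.77750.
Apparent dip = arctan|0.77750| = 37.86° (true dip is 38.9°, so apparent ≤ true as expected).

37.86°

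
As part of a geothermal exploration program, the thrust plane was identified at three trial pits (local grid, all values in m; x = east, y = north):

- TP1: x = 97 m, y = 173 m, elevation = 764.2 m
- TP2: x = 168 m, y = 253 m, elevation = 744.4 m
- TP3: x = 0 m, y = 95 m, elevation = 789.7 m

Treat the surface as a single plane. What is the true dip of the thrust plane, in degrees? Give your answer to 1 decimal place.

12.9°

Let the plane be z = a·x + b·y + c.
TP2−TP1: 71a + 80b = −19.8;  TP3−TP1: −97a − 78b = 25.5.
Solving gives a = −0.22304, b = −0.04955.
Gradient magnitude |∇z| = √(a² + b²) = √(0.04975 + 0.00246) = 0.22848.
True dip = arctan(0.22848) = 12.9°, dipping toward ENE (azimuth ≈ 077°).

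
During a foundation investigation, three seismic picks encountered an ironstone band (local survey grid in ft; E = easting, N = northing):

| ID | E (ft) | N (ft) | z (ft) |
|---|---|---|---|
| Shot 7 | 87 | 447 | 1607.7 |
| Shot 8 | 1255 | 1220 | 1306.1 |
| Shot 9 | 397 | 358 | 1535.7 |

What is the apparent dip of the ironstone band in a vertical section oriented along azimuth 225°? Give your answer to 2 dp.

10.71°

Let the plane be z = a·E + b·N + c.
Shot 8−Shot 7: 1168a + 773b = −301.6;  Shot 9−Shot 7: 310a − 89b = −72.
Solving gives a = −0.24011, b = −0.02736.
Unit vector along 225° is (sin 225°, cos 225°) = (-0.7071, -0.7071).
Slope in that direction = a·(-0.7071) + b·(-0.7071) = 0.18913.
Apparent dip = arctan|0.18913| = 10.71° (true dip is 13.6°, so apparent ≤ true as expected).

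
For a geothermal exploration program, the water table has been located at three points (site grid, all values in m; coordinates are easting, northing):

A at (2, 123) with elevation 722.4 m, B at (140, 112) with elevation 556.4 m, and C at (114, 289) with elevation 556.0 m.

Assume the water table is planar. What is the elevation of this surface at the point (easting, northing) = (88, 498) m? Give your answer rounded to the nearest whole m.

Two edge vectors: A→B = (138, -11, -166), A→C = (112, 166, -166.4).
Normal n = (A→B) × (A→C) = (29386.4, 4371.2, 24140).
So ∂z/∂easting = −n_x/n_z = −1.21733 and ∂z/∂northing = −n_y/n_z = −0.18108.
Intercept c from A: 722.4 + 2.43 + 22.27 = 747.11.
At (88, 498): z = −107.1 − 90.2 + 747.11 = 549.8 m.

550 m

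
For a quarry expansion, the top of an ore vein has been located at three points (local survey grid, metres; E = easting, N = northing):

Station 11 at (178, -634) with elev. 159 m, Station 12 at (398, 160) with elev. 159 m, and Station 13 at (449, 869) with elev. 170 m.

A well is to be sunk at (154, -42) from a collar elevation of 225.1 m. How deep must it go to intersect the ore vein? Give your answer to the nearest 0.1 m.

Let the plane be z = a·E + b·N + c.
Station 12−Station 11: 220a + 794b = 0;  Station 13−Station 11: 271a + 1503b = 11.
Solving gives a = −0.07563, b = 0.02095.
Then c = 159 − a·178 − b·-634 = 185.75.
At (154, -42): z_contact = −11.65 − 0.88 + 185.75 = 173.22 m.
Depth below ground = 225.1 − 173.22 = 51.9 m.

51.9 m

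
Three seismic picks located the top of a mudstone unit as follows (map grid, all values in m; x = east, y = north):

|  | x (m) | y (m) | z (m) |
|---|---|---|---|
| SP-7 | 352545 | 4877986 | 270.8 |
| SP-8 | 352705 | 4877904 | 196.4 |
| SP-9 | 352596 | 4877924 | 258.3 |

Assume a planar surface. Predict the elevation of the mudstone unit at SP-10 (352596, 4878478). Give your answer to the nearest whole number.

85 m

Let the plane be z = a·x + b·y + c.
SP-8−SP-7: 160a − 82b = −74.4;  SP-9−SP-7: 51a − 62b = −12.5.
Solving gives a = −0.62527013, b = −0.31272220.
Then c = 270.8 − a·352545 − b·4877986 = 1746161.19.
At (352596, 4878478): z = −220467.7 − 1525608.4 + 1746161.19 = 85.1 m.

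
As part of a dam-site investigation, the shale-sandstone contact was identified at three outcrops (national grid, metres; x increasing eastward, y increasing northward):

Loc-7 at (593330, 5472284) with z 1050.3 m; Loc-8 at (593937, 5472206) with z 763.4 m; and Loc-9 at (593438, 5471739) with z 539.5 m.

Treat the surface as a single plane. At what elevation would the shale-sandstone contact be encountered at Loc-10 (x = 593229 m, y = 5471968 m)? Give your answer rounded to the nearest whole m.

Two edge vectors: Loc-7→Loc-8 = (607, -78, -286.9), Loc-7→Loc-9 = (108, -545, -510.8).
Normal n = (Loc-7→Loc-8) × (Loc-7→Loc-9) = (-116518.1, 279070.4, -322391).
So ∂z/∂x = −n_x/n_z = −0.36141859 and ∂z/∂y = −n_y/n_z = 0.86562714.
Intercept c from Loc-7: 1050.3 + 214440.49 − 4736957.56 = −4521466.77.
At (593229, 5471968): z = −214404.0 + 4736684.0 − 4521466.77 = 813.3 m.

813 m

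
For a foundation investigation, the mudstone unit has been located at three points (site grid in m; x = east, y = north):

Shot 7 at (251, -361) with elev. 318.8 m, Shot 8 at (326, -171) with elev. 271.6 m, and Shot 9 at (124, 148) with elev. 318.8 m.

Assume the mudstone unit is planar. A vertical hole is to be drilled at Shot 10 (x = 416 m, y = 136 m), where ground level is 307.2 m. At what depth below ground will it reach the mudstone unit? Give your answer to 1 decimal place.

Let the plane be z = a·x + b·y + c.
Shot 8−Shot 7: 75a + 190b = −47.2;  Shot 9−Shot 7: −127a + 509b = 0.
Solving gives a = −0.38560, b = −0.09621.
Then c = 318.8 − a·251 − b·-361 = 380.85.
At (416, 136): z_contact = −160.41 − 13.08 + 380.85 = 207.36 m.
Depth below ground = 307.2 − 207.36 = 99.8 m.

99.8 m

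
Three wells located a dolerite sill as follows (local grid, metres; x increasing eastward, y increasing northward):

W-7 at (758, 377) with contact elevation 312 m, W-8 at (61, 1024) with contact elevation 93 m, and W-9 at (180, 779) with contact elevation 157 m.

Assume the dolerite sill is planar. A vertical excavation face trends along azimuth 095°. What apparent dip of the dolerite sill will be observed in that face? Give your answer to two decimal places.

8.38°

Let the plane be z = a·x + b·y + c.
W-8−W-7: −697a + 647b = −219;  W-9−W-7: −578a + 402b = −155.
Solving gives a = 0.13060, b = −0.19779.
Unit vector along 095° is (sin 95°, cos 95°) = (0.9962, -0.0872).
Slope in that direction = a·(0.9962) + b·(-0.0872) = 0.14735.
Apparent dip = arctan|0.14735| = 8.38° (true dip is 13.3°, so apparent ≤ true as expected).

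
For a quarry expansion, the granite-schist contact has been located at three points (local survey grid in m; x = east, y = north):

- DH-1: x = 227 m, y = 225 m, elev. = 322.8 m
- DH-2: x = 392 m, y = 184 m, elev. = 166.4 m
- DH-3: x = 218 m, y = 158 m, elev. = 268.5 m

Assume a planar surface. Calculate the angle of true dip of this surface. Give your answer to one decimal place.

Two edge vectors: DH-1→DH-2 = (165, -41, -156.4), DH-1→DH-3 = (-9, -67, -54.3).
Normal n = (DH-1→DH-2) × (DH-1→DH-3) = (-8252.5, 10367.1, -11424).
So ∂z/∂x = −n_x/n_z = −0.72238 and ∂z/∂y = −n_y/n_z = 0.90748.
Gradient magnitude |∇z| = √(a² + b²) = √(0.52184 + 0.82353) = 1.15990.
True dip = arctan(1.15990) = 49.2°, dipping toward SE (azimuth ≈ 141°).

49.2°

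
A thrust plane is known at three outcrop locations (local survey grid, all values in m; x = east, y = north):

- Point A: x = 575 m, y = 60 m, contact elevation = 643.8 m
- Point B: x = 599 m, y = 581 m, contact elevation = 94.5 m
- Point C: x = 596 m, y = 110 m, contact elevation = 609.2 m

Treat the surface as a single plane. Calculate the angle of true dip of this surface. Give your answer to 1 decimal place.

Let the plane be z = a·x + b·y + c.
Point B−Point A: 24a + 521b = −549.3;  Point C−Point A: 21a + 50b = −34.6.
Solving gives a = 0.96894, b = −1.09895.
Gradient magnitude |∇z| = √(a² + b²) = √(0.93884 + 1.20770) = 1.46511.
True dip = arctan(1.46511) = 55.7°, dipping toward NW (azimuth ≈ 319°).

55.7°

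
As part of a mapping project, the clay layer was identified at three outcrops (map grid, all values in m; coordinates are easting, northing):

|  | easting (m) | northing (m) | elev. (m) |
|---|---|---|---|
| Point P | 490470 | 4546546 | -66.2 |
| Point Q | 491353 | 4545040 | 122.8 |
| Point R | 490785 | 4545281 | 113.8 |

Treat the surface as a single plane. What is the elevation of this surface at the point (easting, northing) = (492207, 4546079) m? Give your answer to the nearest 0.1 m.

-80.4 m

Let the plane be z = a·easting + b·northing + c.
Point Q−Point P: 883a − 1506b = 189;  Point R−Point P: 315a − 1265b = 180.
Solving gives a = −0.049789529, b = −0.154690673.
Then c = -66.2 − a·490470 − b·4546546 = 727662.33.
At (492207, 4546079): z = −24506.8 − 703236.0 + 727662.33 = -80.4 m.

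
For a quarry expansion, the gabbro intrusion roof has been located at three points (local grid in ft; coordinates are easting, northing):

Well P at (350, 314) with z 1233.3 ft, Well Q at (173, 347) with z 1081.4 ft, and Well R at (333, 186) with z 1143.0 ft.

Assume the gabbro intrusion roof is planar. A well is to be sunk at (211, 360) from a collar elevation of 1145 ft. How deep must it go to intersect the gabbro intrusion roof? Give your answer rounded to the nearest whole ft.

Let the plane be z = a·easting + b·northing + c.
Well Q−Well P: −177a + 33b = −151.9;  Well R−Well P: −17a − 128b = −90.3.
Solving gives a = 0.96581, b = 0.57720.
Then c = 1233.3 − a·350 − b·314 = 714.03.
At (211, 360): z_contact = 203.8 + 207.8 + 714.03 = 1125.6 ft.
Depth below ground = 1145 − 1125.6 = 19 ft.

19 ft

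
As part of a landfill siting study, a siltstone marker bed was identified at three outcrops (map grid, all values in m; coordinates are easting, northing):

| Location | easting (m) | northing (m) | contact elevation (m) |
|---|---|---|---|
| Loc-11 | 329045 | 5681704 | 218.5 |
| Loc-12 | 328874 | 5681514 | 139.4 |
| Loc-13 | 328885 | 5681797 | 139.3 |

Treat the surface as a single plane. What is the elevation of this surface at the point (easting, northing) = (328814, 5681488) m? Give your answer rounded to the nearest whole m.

111 m

Let the plane be z = a·easting + b·northing + c.
Loc-12−Loc-11: −171a − 190b = −79.1;  Loc-13−Loc-11: −160a + 93b = −79.2.
Solving gives a = 0.48386282, b = −0.01916075.
Then c = 218.5 − a·329045 − b·5681704 = −50128.46.
At (328814, 5681488): z = 159100.9 − 108861.5 − 50128.46 = 110.9 m.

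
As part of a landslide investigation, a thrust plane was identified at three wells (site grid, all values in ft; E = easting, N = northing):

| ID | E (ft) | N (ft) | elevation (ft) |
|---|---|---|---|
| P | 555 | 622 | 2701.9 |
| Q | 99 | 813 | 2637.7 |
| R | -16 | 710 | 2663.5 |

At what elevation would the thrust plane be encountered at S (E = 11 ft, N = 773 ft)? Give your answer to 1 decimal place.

Two edge vectors: P→Q = (-456, 191, -64.2), P→R = (-571, 88, -38.4).
Normal n = (P→Q) × (P→R) = (-1684.8, 19147.8, 68933).
So ∂z/∂E = −n_x/n_z = 0.02444 and ∂z/∂N = −n_y/n_z = −0.27777.
Intercept c from P: 2701.9 − 13.56 + 172.78 = 2861.11.
At (11, 773): z = 0.3 − 214.7 + 2861.11 = 2646.7 ft.

2646.7 ft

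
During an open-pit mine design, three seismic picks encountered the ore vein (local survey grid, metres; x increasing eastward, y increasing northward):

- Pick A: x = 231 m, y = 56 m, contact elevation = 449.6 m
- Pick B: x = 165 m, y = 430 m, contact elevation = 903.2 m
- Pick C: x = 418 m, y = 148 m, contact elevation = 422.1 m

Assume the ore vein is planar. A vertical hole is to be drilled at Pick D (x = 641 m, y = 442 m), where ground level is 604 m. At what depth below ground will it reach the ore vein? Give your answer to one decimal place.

13.4 m

Let the plane be z = a·x + b·y + c.
Pick B−Pick A: −66a + 374b = 453.6;  Pick C−Pick A: 187a + 92b = −27.5.
Solving gives a = −0.68433, b = 1.09207.
Then c = 449.6 − a·231 − b·56 = 546.53.
At (641, 442): z_contact = −438.66 + 482.69 + 546.53 = 590.56 m.
Depth below ground = 604 − 590.56 = 13.4 m.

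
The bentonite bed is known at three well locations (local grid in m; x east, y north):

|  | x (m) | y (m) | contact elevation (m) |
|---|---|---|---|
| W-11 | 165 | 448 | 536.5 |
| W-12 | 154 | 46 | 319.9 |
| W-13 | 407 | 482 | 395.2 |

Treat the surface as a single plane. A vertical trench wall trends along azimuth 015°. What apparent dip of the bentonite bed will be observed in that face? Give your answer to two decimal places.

Two edge vectors: W-11→W-12 = (-11, -402, -216.6), W-11→W-13 = (242, 34, -141.3).
Normal n = (W-11→W-12) × (W-11→W-13) = (64167, -53971.5, 96910).
So ∂z/∂x = −n_x/n_z = −0.66213 and ∂z/∂y = −n_y/n_z = 0.55692.
Unit vector along 015° is (sin 15°, cos 15°) = (0.2588, 0.9659).
Slope in that direction = a·(0.2588) + b·(0.9659) = 0.36658.
Apparent dip = arctan|0.36658| = 20.13° (true dip is 40.9°, so apparent ≤ true as expected).

20.13°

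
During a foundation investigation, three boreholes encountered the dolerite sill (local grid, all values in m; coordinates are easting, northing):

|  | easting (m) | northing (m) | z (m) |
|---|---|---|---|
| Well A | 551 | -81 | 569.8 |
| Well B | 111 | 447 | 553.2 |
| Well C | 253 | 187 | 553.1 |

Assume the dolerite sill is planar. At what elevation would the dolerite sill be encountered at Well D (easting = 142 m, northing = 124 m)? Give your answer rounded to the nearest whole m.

537 m

Let the plane be z = a·easting + b·northing + c.
Well B−Well A: −440a + 528b = −16.6;  Well C−Well A: −298a + 268b = −16.7.
Solving gives a = 0.11082, b = 0.06091.
Then c = 569.8 − a·551 − b·-81 = 513.67.
At (142, 124): z = 15.7 + 7.6 + 513.67 = 537.0 m.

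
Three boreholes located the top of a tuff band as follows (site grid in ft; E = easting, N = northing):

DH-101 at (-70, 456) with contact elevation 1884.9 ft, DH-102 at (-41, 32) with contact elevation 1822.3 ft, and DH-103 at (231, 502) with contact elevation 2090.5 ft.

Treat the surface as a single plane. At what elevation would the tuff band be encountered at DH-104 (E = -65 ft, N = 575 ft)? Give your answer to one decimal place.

1911.1 ft

Let the plane be z = a·E + b·N + c.
DH-102−DH-101: 29a − 424b = −62.6;  DH-103−DH-101: 301a + 46b = 205.6.
Solving gives a = 0.65366, b = 0.19235.
Then c = 1884.9 − a·-70 − b·456 = 1842.94.
At (-65, 575): z = −42.5 + 110.6 + 1842.94 = 1911.1 ft.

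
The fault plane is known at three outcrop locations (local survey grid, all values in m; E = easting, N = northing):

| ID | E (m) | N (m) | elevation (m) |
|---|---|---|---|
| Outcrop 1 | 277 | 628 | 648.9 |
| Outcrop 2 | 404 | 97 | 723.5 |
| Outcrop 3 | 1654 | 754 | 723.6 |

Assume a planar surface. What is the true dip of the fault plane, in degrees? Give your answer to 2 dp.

Two edge vectors: Outcrop 1→Outcrop 2 = (127, -531, 74.6), Outcrop 1→Outcrop 3 = (1377, 126, 74.7).
Normal n = (Outcrop 1→Outcrop 2) × (Outcrop 1→Outcrop 3) = (-49065.3, 93237.3, 747189).
So ∂z/∂E = −n_x/n_z = 0.06567 and ∂z/∂N = −n_y/n_z = −0.12478.
Gradient magnitude |∇z| = √(a² + b²) = √(0.00431 + 0.01557) = 0.14101.
True dip = arctan(0.14101) = 8.03°, dipping toward NNW (azimuth ≈ 332°).

8.03°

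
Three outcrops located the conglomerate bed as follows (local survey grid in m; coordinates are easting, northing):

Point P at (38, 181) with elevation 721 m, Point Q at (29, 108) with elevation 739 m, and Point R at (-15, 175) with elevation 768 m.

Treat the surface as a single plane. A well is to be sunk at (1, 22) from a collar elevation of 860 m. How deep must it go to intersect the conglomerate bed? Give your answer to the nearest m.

Let the plane be z = a·easting + b·northing + c.
Point Q−Point P: −9a − 73b = 18;  Point R−Point P: −53a − 6b = 47.
Solving gives a = −0.87104, b = −0.13919.
Then c = 721 − a·38 − b·181 = 779.29.
At (1, 22): z_contact = −0.9 − 3.1 + 779.29 = 775.4 m.
Depth below ground = 860 − 775.4 = 85 m.

85 m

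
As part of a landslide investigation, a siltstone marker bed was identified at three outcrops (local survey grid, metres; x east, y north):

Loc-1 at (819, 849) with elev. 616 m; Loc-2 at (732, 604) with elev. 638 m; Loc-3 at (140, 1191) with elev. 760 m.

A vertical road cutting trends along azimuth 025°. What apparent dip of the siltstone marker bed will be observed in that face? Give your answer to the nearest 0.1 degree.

Two edge vectors: Loc-1→Loc-2 = (-87, -245, 22), Loc-1→Loc-3 = (-679, 342, 144).
Normal n = (Loc-1→Loc-2) × (Loc-1→Loc-3) = (-42804, -2410, -196109).
So ∂z/∂x = −n_x/n_z = −0.21827 and ∂z/∂y = −n_y/n_z = −0.01229.
Unit vector along 025° is (sin 25°, cos 25°) = (0.4226, 0.9063).
Slope in that direction = a·(0.4226) + b·(0.9063) = −0.10338.
Apparent dip = arctan|0.10338| = 5.9° (true dip is 12.3°, so apparent ≤ true as expected).

5.9°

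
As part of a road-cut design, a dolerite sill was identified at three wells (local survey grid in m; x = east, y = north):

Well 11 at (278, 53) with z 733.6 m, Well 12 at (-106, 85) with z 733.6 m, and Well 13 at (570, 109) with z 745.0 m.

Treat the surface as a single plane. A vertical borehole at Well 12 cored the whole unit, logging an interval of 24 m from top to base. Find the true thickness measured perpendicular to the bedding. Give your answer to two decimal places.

23.76 m

Two edge vectors: Well 11→Well 12 = (-384, 32, 0), Well 11→Well 13 = (292, 56, 11.4).
Normal n = (Well 11→Well 12) × (Well 11→Well 13) = (364.8, 4377.6, -30848).
So ∂z/∂x = −n_x/n_z = 0.01183 and ∂z/∂y = −n_y/n_z = 0.14191.
|∇z| = √(a²+b²) = 0.14240, so dip δ = arctan(0.14240) = 8.10°.
True thickness = vertical thickness × cos δ = 24 × cos 8.10° = 23.76 m.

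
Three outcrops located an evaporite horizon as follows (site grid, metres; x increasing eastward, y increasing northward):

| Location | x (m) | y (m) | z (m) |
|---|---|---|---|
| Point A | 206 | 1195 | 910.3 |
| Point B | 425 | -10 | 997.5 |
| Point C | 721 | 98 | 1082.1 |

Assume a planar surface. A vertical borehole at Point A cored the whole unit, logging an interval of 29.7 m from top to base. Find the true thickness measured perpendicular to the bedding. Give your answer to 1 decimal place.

28.5 m

Let the plane be z = a·x + b·y + c.
Point B−Point A: 219a − 1205b = 87.2;  Point C−Point A: 515a − 1097b = 171.8.
Solving gives a = 0.29280, b = −0.01915.
|∇z| = √(a²+b²) = 0.29342, so dip δ = arctan(0.29342) = 16.35°.
True thickness = vertical thickness × cos δ = 29.7 × cos 16.35° = 28.5 m.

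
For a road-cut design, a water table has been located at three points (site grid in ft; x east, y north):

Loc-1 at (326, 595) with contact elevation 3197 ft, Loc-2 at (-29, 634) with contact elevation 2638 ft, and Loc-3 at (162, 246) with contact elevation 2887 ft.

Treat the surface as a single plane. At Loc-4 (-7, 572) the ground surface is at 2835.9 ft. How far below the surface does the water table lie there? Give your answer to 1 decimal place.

171.7 ft

Let the plane be z = a·x + b·y + c.
Loc-2−Loc-1: −355a + 39b = −559;  Loc-3−Loc-1: −164a − 349b = −310.
Solving gives a = 1.59014, b = 0.14102.
Then c = 3197 − a·326 − b·595 = 2594.71.
At (-7, 572): z_contact = −11.13 + 80.67 + 2594.71 = 2664.24 ft.
Depth below ground = 2835.9 − 2664.24 = 171.7 ft.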